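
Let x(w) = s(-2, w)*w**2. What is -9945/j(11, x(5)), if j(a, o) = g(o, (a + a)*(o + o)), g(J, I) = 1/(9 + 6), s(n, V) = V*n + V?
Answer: -149175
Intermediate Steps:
s(n, V) = V + V*n
x(w) = -w**3 (x(w) = (w*(1 - 2))*w**2 = (w*(-1))*w**2 = (-w)*w**2 = -w**3)
g(J, I) = 1/15
j(a, o) = 1/15
-9945/j(11, x(5)) = -9945/1/15 = -9945*15 = -149175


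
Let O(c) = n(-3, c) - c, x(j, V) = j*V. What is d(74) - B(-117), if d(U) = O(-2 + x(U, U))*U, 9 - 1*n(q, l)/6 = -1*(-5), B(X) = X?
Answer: -403183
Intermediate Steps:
x(j, V) = V*j
n(q, l) = 24 (n(q, l) = 54 - (-6)*(-5) = 54 - 6*5 = 54 - 30 = 24)
O(c) = 24 - c
d(U) = U*(26 - U**2) (d(U) = (24 - (-2 + U*U))*U = (24 - (-2 + U**2))*U = (24 + (2 - U**2))*U = (26 - U**2)*U = U*(26 - U**2))
d(74) - B(-117) = 74*(26 - 1*74**2) - 1*(-117) = 74*(26 - 1*5476) + 117 = 74*(26 - 5476) + 117 = 74*(-5450) + 117 = -403300 + 117 = -403183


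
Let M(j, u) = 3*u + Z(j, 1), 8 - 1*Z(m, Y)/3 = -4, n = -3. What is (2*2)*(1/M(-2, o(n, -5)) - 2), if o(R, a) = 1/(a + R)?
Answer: -2248/285 ≈ -7.8877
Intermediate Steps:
Z(m, Y) = 36 (Z(m, Y) = 24 - 3*(-4) = 24 + 12 = 36)
o(R, a) = 1/(R + a)
M(j, u) = 36 + 3*u (M(j, u) = 3*u + 36 = 36 + 3*u)
(2*2)*(1/M(-2, o(n, -5)) - 2) = (2*2)*(1/(36 + 3/(-3 - 5)) - 2) = 4*(1/(36 + 3/(-8)) - 2) = 4*(1/(36 + 3*(-⅛)) - 2) = 4*(1/(36 - 3/8) - 2) = 4*(1/(285/8) - 2) = 4*(8/285 - 2) = 4*(-562/285) = -2248/285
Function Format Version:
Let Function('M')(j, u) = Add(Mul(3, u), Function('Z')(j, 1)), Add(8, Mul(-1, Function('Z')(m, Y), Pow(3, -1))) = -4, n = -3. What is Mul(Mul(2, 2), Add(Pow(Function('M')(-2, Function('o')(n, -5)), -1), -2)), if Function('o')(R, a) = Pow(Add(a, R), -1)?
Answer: Rational(-2248, 285) ≈ -7.8877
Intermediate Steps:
Function('Z')(m, Y) = 36 (Function('Z')(m, Y) = Add(24, Mul(-3, -4)) = Add(24, 12) = 36)
Function('o')(R, a) = Pow(Add(R, a), -1)
Function('M')(j, u) = Add(36, Mul(3, u)) (Function('M')(j, u) = Add(Mul(3, u), 36) = Add(36, Mul(3, u)))
Mul(Mul(2, 2), Add(Pow(Function('M')(-2, Function('o')(n, -5)), -1), -2)) = Mul(Mul(2, 2), Add(Pow(Add(36, Mul(3, Pow(Add(-3, -5), -1))), -1), -2)) = Mul(4, Add(Pow(Add(36, Mul(3, Pow(-8, -1))), -1), -2)) = Mul(4, Add(Pow(Add(36, Mul(3, Rational(-1, 8))), -1), -2)) = Mul(4, Add(Pow(Add(36, Rational(-3, 8)), -1), -2)) = Mul(4, Add(Pow(Rational(285, 8), -1), -2)) = Mul(4, Add(Rational(8, 285), -2)) = Mul(4, Rational(-562, 285)) = Rational(-2248, 285)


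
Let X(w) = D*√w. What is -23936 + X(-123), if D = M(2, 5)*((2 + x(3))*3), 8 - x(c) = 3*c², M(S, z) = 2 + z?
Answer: -23936 - 357*I*√123 ≈ -23936.0 - 3959.3*I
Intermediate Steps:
x(c) = 8 - 3*c²
D = -357 (D = (2 + 5)*((2 + (8 - 3*3²))*3) = 7*((2 + (8 - 3*9))*3) = 7*((2 + (8 - 27))*3) = 7*((2 - 19)*3) = 7*(-17*3) = 7*(-51) = -357)
X(w) = -357*√w
-23936 + X(-123) = -23936 - 357*I*√123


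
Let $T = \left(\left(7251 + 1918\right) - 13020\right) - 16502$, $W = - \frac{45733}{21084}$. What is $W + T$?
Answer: $- \frac{429168385}{21084} \approx -20355.0$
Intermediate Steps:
$W = - \frac{45733}{21084}$ ($W = \left(-45733\right) \frac{1}{21084} = - \frac{45733}{21084} \approx -2.1691$)
$T = -20353$ ($T = \left(9169 - 13020\right) - 16502 = -3851 - 16502 = -20353$)
$W + T = - \frac{45733}{21084} - 20353 = - \frac{429168385}{21084}$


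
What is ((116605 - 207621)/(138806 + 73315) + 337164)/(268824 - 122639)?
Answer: 71519473828/31008908385 ≈ 2.3064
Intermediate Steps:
((116605 - 207621)/(138806 + 73315) + 337164)/(268824 - 122639) = (-91016/212121 + 337164)/146185 = (-91016*1/212121 + 337164)*(1/146185) = (-91016/212121 + 337164)*(1/146185) = (71519473828/212121)*(1/146185) = 71519473828/31008908385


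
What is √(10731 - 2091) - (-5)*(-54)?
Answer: -270 + 24*√15 ≈ -177.05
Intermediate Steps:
√(10731 - 2091) - (-5)*(-54) = √8640 - 1*270 = 24*√15 - 270 = -270 + 24*√15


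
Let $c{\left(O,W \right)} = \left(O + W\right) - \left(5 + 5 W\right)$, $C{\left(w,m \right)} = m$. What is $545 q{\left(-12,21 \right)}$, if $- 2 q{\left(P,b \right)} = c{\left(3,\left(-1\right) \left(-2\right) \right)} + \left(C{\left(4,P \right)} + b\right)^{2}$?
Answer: $- \frac{38695}{2} \approx -19348.0$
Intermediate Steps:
$c{\left(O,W \right)} = -5 + O - 4 W$ ($c{\left(O,W \right)} = \left(O + W\right) - \left(5 + 5 W\right) = -5 + O - 4 W$)
$q{\left(P,b \right)} = 5 - \frac{\left(P + b\right)^{2}}{2}$ ($q{\left(P,b \right)} = - \frac{\left(-5 + 3 - 4 \left(\left(-1\right) \left(-2\right)\right)\right) + \left(P + b\right)^{2}}{2} = - \frac{\left(-5 + 3 - 8\right) + \left(P + b\right)^{2}}{2} = - \frac{-10 + \left(P + b\right)^{2}}{2} = 5 - \frac{\left(P + b\right)^{2}}{2}$)
$545 q{\left(-12,21 \right)} = 545 \left(5 - \frac{\left(-12 + 21\right)^{2}}{2}\right) = 545 \left(5 - \frac{9^{2}}{2}\right) = 545 \left(5 - \frac{81}{2}\right) = 545 \left(- \frac{71}{2}\right) = - \frac{38695}{2}$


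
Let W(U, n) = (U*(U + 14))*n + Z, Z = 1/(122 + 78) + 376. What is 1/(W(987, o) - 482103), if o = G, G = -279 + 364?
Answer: 200/16699433601 ≈ 1.1976e-8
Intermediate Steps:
G = 85
o = 85
Z = 75201/200 (Z = 1/200 + 376 = 75201/200 ≈ 376.00)
W(U, n) = 75201/200 + U*n*(14 + U) (W(U, n) = (U*(U + 14))*n + 75201/200 = (U*(14 + U))*n + 75201/200 = U*n*(14 + U) + 75201/200 = 75201/200 + U*n*(14 + U))
1/(W(987, o) - 482103) = 1/((75201/200 + 85*987**2 + 14*987*85) - 482103) = 1/((75201/200 + 85*974169 + 1174530) - 482103) = 1/((75201/200 + 82804365 + 1174530) - 482103) = 1/(16795854201/200 - 482103) = 1/(16699433601/200) = 200/16699433601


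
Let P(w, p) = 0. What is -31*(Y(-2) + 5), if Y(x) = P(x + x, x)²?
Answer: -155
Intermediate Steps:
Y(x) = 0 (Y(x) = 0² = 0)
-31*(Y(-2) + 5) = -31*(0 + 5) = -31*5 = -155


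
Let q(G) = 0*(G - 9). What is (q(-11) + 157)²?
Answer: 24649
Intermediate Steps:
q(G) = 0 (q(G) = 0*(-9 + G) = 0)
(q(-11) + 157)² = (0 + 157)² = 157² = 24649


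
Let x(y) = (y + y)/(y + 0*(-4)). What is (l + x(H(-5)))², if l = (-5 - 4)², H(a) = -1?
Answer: 6889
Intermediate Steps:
x(y) = 2 (x(y) = (2*y)/(y + 0) = (2*y)/y = 2)
l = 81 (l = (-9)² = 81)
(l + x(H(-5)))² = (81 + 2)² = 83² = 6889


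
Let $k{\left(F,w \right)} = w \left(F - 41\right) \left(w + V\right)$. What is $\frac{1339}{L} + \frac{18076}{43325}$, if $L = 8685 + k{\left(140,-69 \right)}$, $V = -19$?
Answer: $\frac{11080991963}{26420148225} \approx 0.41941$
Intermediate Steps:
$k{\left(F,w \right)} = w \left(-41 + F\right) \left(-19 + w\right)$ ($k{\left(F,w \right)} = w \left(F - 41\right) \left(w - 19\right) = w \left(-41 + F\right) \left(-19 + w\right)$)
$L = 609813$ ($L = 8685 - 69 \left(779 - -2829 - 2660 + 140 \left(-69\right)\right) = 8685 - 69 \left(779 + 2829 - 2660 - 9660\right) = 8685 - -601128 = 8685 + 601128 = 609813$)
$\frac{1339}{L} + \frac{18076}{43325} = \frac{1339}{609813} + \frac{18076}{43325} = \frac{11080991963}{26420148225}$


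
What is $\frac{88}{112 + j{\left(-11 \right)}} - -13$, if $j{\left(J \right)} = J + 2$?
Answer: $\frac{1427}{103} \approx 13.854$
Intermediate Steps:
$j{\left(J \right)} = 2 + J$
$\frac{88}{112 + j{\left(-11 \right)}} - -13 = \frac{88}{112 + \left(2 - 11\right)} - -13 = \frac{88}{112 - 9} + \left(-47 + 60\right) = \frac{88}{103} + 13 = \frac{1427}{103}$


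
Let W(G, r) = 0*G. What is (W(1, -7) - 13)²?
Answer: 169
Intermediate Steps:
W(G, r) = 0
(W(1, -7) - 13)² = (0 - 13)² = (-13)² = 169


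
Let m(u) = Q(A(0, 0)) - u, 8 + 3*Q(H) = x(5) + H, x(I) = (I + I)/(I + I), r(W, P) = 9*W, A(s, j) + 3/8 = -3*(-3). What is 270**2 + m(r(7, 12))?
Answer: 1748101/24 ≈ 72838.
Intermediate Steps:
A(s, j) = 69/8 (A(s, j) = -3/8 - 3*(-3) = -3/8 + 9 = 69/8)
x(I) = 1 (x(I) = (2*I)/((2*I)) = (2*I)*(1/(2*I)) = 1)
Q(H) = -7/3 + H/3 (Q(H) = -8/3 + (1 + H)/3 = -8/3 + (1/3 + H/3) = -7/3 + H/3)
m(u) = 13/24 - u (m(u) = (-7/3 + (1/3)*(69/8)) - u = (-7/3 + 23/8) - u = 13/24 - u)
270**2 + m(r(7, 12)) = 270**2 + (13/24 - 9*7) = 72900 + (13/24 - 1*63) = 72900 + (13/24 - 63) = 72900 - 1499/24 = 1748101/24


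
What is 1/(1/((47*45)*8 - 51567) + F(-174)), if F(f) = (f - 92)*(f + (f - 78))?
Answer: 34647/3926059451 ≈ 8.8249e-6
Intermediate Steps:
F(f) = (-92 + f)*(-78 + 2*f) (F(f) = (-92 + f)*(f + (-78 + f)) = (-92 + f)*(-78 + 2*f))
1/(1/((47*45)*8 - 51567) + F(-174)) = 1/(1/((47*45)*8 - 51567) + (7176 - 262*(-174) + 2*(-174)²)) = 1/(1/(2115*8 - 51567) + (7176 + 45588 + 2*30276)) = 1/(1/(16920 - 51567) + (7176 + 45588 + 60552)) = 1/(1/(-34647) + 113316) = 1/(-1/34647 + 113316) = 1/(3926059451/34647) = 34647/3926059451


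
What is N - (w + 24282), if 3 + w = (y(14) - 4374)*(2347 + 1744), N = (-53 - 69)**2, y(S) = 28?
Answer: 17770091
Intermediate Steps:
N = 14884 (N = (-122)**2 = 14884)
w = -17779489 (w = -3 + (28 - 4374)*(2347 + 1744) = -3 - 4346*4091 = -3 - 17779486 = -17779489)
N - (w + 24282) = 14884 - (-17779489 + 24282) = 14884 - 1*(-17755207) = 14884 + 17755207 = 17770091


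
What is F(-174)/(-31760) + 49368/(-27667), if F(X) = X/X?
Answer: -1567955347/878703920 ≈ -1.7844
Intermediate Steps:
F(X) = 1
F(-174)/(-31760) + 49368/(-27667) = 1/(-31760) + 49368/(-27667) = 1*(-1/31760) + 49368*(-1/27667) = -1/31760 - 49368/27667 = -1567955347/878703920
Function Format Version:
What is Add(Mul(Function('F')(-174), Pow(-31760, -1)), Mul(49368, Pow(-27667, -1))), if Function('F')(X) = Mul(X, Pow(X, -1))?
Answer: Rational(-1567955347, 878703920) ≈ -1.7844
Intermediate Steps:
Function('F')(X) = 1
Add(Mul(Function('F')(-174), Pow(-31760, -1)), Mul(49368, Pow(-27667, -1))) = Add(Mul(1, Pow(-31760, -1)), Mul(49368, Pow(-27667, -1))) = Add(Mul(1, Rational(-1, 31760)), Mul(49368, Rational(-1, 27667))) = Add(Rational(-1, 31760), Rational(-49368, 27667)) = Rational(-1567955347, 878703920)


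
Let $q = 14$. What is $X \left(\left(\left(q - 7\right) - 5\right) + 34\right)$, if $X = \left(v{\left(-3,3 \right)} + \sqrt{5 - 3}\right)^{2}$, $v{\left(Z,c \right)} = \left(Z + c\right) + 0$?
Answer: $72$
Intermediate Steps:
$v{\left(Z,c \right)} = Z + c$
$X = 2$ ($X = \left(\left(-3 + 3\right) + \sqrt{5 - 3}\right)^{2} = \left(0 + \sqrt{2}\right)^{2} = \left(\sqrt{2}\right)^{2} = 2$)
$X \left(\left(\left(q - 7\right) - 5\right) + 34\right) = 2 \left(\left(\left(14 - 7\right) - 5\right) + 34\right) = 2 \left(\left(7 - 5\right) + 34\right) = 2 \left(2 + 34\right) = 2 \cdot 36 = 72$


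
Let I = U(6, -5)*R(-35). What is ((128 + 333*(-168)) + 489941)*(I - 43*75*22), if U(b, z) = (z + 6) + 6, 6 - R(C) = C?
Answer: -30676574875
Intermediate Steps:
R(C) = 6 - C
U(b, z) = 12 + z (U(b, z) = (6 + z) + 6 = 12 + z)
I = 287 (I = (12 - 5)*(6 - 1*(-35)) = 7*(6 + 35) = 7*41 = 287)
((128 + 333*(-168)) + 489941)*(I - 43*75*22) = ((128 + 333*(-168)) + 489941)*(287 - 43*75*22) = ((128 - 55944) + 489941)*(287 - 3225*22) = (-55816 + 489941)*(287 - 70950) = 434125*(-70663) = -30676574875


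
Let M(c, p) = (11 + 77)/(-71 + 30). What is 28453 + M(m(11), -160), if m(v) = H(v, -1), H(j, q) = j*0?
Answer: 1166485/41 ≈ 28451.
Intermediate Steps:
H(j, q) = 0
m(v) = 0
M(c, p) = -88/41 (M(c, p) = 88/(-41) = 88*(-1/41) = -88/41)
28453 + M(m(11), -160) = 28453 - 88/41 = 1166485/41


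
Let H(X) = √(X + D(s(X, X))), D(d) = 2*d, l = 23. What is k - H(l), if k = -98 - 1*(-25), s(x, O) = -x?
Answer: -73 - I*√23 ≈ -73.0 - 4.7958*I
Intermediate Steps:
H(X) = √(-X) (H(X) = √(X + 2*(-X)) = √(X - 2*X) = √(-X))
k = -73 (k = -98 + 25 = -73)
k - H(l) = -73 - √(-1*23) = -73 - √(-23) = -73 - I*√23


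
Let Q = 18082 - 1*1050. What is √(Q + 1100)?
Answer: 2*√4533 ≈ 134.66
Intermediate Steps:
Q = 17032 (Q = 18082 - 1050 = 17032)
√(Q + 1100) = √(17032 + 1100) = √18132 = 2*√4533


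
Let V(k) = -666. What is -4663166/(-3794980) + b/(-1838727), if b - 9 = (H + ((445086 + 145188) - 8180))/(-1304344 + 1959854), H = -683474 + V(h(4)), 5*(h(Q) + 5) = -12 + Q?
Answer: 56205103313853187/45741043301684346 ≈ 1.2288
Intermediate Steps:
h(Q) = -37/5 + Q/5 (h(Q) = -5 + (-12 + Q)/5 = -5 + (-12/5 + Q/5) = -37/5 + Q/5)
H = -684140 (H = -683474 - 666 = -684140)
b = 2898772/327755 (b = 9 + (-684140 + ((445086 + 145188) - 8180))/(-1304344 + 1959854) = 9 + (-684140 + (590274 - 8180))/655510 = 9 + (-684140 + 582094)*(1/655510) = 9 - 102046*1/655510 = 9 - 51023/327755 = 2898772/327755 ≈ 8.8443)
-4663166/(-3794980) + b/(-1838727) = -4663166/(-3794980) + (2898772/327755)/(-1838727) = -4663166*(-1/3794980) + (2898772/327755)*(-1/1838727) = 2331583/1897490 - 2898772/602651967885 = 56205103313853187/45741043301684346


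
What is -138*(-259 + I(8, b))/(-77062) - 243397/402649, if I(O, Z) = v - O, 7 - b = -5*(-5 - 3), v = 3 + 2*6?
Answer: -16379590619/15514468619 ≈ -1.0558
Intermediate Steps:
v = 15 (v = 3 + 12 = 15)
b = -33 (b = 7 - (-5)*(-5 - 3) = 7 - (-5)*(-8) = 7 - 1*40 = 7 - 40 = -33)
I(O, Z) = 15 - O
-138*(-259 + I(8, b))/(-77062) - 243397/402649 = -138*(-259 + (15 - 1*8))/(-77062) - 243397/402649 = -138*(-259 + (15 - 8))*(-1/77062) - 243397*1/402649 = -138*(-259 + 7)*(-1/77062) - 243397/402649 = -138*(-252)*(-1/77062) - 243397/402649 = 34776*(-1/77062) - 243397/402649 = -17388/38531 - 243397/402649 = -16379590619/15514468619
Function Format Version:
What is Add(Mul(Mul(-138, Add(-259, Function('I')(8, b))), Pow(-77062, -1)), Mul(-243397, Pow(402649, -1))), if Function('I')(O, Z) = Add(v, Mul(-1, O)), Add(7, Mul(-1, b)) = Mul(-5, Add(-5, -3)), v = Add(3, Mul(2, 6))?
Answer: Rational(-16379590619, 15514468619) ≈ -1.0558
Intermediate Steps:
v = 15 (v = Add(3, 12) = 15)
b = -33 (b = Add(7, Mul(-1, Mul(-5, Add(-5, -3)))) = Add(7, Mul(-1, Mul(-5, -8))) = Add(7, Mul(-1, 40)) = Add(7, -40) = -33)
Function('I')(O, Z) = Add(15, Mul(-1, O))
Add(Mul(Mul(-138, Add(-259, Function('I')(8, b))), Pow(-77062, -1)), Mul(-243397, Pow(402649, -1))) = Add(Mul(Mul(-138, Add(-259, Add(15, Mul(-1, 8)))), Pow(-77062, -1)), Mul(-243397, Pow(402649, -1))) = Add(Mul(Mul(-138, Add(-259, Add(15, -8))), Rational(-1, 77062)), Mul(-243397, Rational(1, 402649))) = Add(Mul(Mul(-138, Add(-259, 7)), Rational(-1, 77062)), Rational(-243397, 402649)) = Add(Mul(Mul(-138, -252), Rational(-1, 77062)), Rational(-243397, 402649)) = Add(Mul(34776, Rational(-1, 77062)), Rational(-243397, 402649)) = Add(Rational(-17388, 38531), Rational(-243397, 402649)) = Rational(-16379590619, 15514468619)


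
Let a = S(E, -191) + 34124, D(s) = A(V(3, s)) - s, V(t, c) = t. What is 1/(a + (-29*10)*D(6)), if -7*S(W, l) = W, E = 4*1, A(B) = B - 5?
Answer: 7/255104 ≈ 2.7440e-5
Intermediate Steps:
A(B) = -5 + B
E = 4
S(W, l) = -W/7
D(s) = -2 - s (D(s) = (-5 + 3) - s = -2 - s)
a = 238864/7 (a = -1/7*4 + 34124 = -4/7 + 34124 = 238864/7 ≈ 34123.)
1/(a + (-29*10)*D(6)) = 1/(238864/7 + (-29*10)*(-2 - 1*6)) = 1/(238864/7 - 290*(-2 - 6)) = 1/(238864/7 - 290*(-8)) = 1/(238864/7 + 2320) = 1/(255104/7) = 7/255104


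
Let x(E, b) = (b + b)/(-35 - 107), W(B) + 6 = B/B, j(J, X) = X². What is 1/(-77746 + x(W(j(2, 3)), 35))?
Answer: -71/5520001 ≈ -1.2862e-5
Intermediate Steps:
W(B) = -5 (W(B) = -6 + B/B = -6 + 1 = -5)
x(E, b) = -b/71 (x(E, b) = (2*b)/(-142) = (2*b)*(-1/142) = -b/71)
1/(-77746 + x(W(j(2, 3)), 35)) = 1/(-77746 - 1/71*35) = 1/(-77746 - 35/71) = 1/(-5520001/71) = -71/5520001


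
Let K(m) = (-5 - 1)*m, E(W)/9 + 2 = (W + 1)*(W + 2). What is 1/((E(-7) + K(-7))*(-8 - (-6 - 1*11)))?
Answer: 1/2646 ≈ 0.00037793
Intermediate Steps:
E(W) = -18 + 9*(1 + W)*(2 + W) (E(W) = -18 + 9*((W + 1)*(W + 2)) = -18 + 9*((1 + W)*(2 + W)) = -18 + 9*(1 + W)*(2 + W))
K(m) = -6*m
1/((E(-7) + K(-7))*(-8 - (-6 - 1*11))) = 1/((9*(-7)*(3 - 7) - 6*(-7))*(-8 - (-6 - 1*11))) = 1/((9*(-7)*(-4) + 42)*(-8 - (-6 - 11))) = 1/((252 + 42)*(-8 - 1*(-17))) = 1/(294*(-8 + 17)) = 1/(294*9) = 1/2646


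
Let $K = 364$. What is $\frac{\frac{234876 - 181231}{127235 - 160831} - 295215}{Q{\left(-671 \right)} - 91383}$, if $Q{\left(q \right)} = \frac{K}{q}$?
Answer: $\frac{6655042942735}{2060051521772} \approx 3.2305$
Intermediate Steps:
$Q{\left(q \right)} = \frac{364}{q}$
$\frac{\frac{234876 - 181231}{127235 - 160831} - 295215}{Q{\left(-671 \right)} - 91383} = \frac{\frac{234876 - 181231}{127235 - 160831} - 295215}{\frac{364}{-671} - 91383} = \frac{\frac{53645}{-33596} - 295215}{364 \left(- \frac{1}{671}\right) - 91383} = \frac{53645 \left(- \frac{1}{33596}\right) - 295215}{- \frac{364}{671} - 91383} = \frac{- \frac{53645}{33596} - 295215}{- \frac{61318357}{671}} = \left(- \frac{9918096785}{33596}\right) \left(- \frac{671}{61318357}\right) = \frac{6655042942735}{2060051521772}$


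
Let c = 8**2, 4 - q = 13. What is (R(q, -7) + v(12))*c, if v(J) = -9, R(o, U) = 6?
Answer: -192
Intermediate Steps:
q = -9 (q = 4 - 1*13 = 4 - 13 = -9)
c = 64
(R(q, -7) + v(12))*c = (6 - 9)*64 = -3*64 = -192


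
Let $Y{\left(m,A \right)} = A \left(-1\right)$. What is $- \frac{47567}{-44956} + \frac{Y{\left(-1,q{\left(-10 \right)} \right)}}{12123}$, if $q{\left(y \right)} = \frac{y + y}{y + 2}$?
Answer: $\frac{576542351}{545001588} \approx 1.0579$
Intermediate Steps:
$q{\left(y \right)} = \frac{2 y}{2 + y}$
$Y{\left(m,A \right)} = - A$
$- \frac{47567}{-44956} + \frac{Y{\left(-1,q{\left(-10 \right)} \right)}}{12123} = - \frac{47567}{-44956} + \frac{\left(-1\right) 2 \left(-10\right) \frac{1}{2 - 10}}{12123} = \left(-47567\right) \left(- \frac{1}{44956}\right) + - \frac{2 \left(-10\right)}{-8} \cdot \frac{1}{12123} = \frac{47567}{44956} + - \frac{2 \left(-10\right) \left(-1\right)}{8} \cdot \frac{1}{12123} = \frac{47567}{44956} + \left(-1\right) \frac{5}{2} \cdot \frac{1}{12123} = \frac{47567}{44956} - \frac{5}{24246} = \frac{576542351}{545001588}$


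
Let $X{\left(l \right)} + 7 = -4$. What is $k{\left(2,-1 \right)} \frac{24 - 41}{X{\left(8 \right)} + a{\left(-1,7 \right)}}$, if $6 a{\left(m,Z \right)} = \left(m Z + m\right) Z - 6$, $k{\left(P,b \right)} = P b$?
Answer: $- \frac{51}{32} \approx -1.5938$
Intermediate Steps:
$X{\left(l \right)} = -11$ ($X{\left(l \right)} = -7 - 4 = -11$)
$a{\left(m,Z \right)} = -1 + \frac{Z \left(m + Z m\right)}{6}$ ($a{\left(m,Z \right)} = \frac{\left(m Z + m\right) Z - 6}{6} = \frac{\left(Z m + m\right) Z - 6}{6} = \frac{\left(m + Z m\right) Z - 6}{6} = \frac{Z \left(m + Z m\right) - 6}{6} = \frac{-6 + Z \left(m + Z m\right)}{6} = -1 + \frac{Z \left(m + Z m\right)}{6}$)
$k{\left(2,-1 \right)} \frac{24 - 41}{X{\left(8 \right)} + a{\left(-1,7 \right)}} = 2 \left(-1\right) \frac{24 - 41}{-11 + \left(-1 + \frac{1}{6} \cdot 7 \left(-1\right) + \frac{1}{6} \left(-1\right) 7^{2}\right)} = - 2 \left(- \frac{17}{-11 - \left(\frac{13}{6} + \frac{49}{6}\right)}\right) = - 2 \left(- \frac{17}{-11 - \frac{31}{3}}\right) = - 2 \left(- \frac{17}{- \frac{64}{3}}\right) = - 2 \left(\left(-17\right) \left(- \frac{3}{64}\right)\right) = \left(-2\right) \frac{51}{64} = - \frac{51}{32}$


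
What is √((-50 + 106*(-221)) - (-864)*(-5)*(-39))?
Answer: 2*√36251 ≈ 380.79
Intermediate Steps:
√((-50 + 106*(-221)) - (-864)*(-5)*(-39)) = √((-50 - 23426) - 72*60*(-39)) = √(-23476 - 4320*(-39)) = √(-23476 + 168480) = √145004 = 2*√36251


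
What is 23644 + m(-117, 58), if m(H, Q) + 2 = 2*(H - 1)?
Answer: 23406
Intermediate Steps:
m(H, Q) = -4 + 2*H (m(H, Q) = -2 + 2*(H - 1) = -2 + 2*(-1 + H) = -2 + (-2 + 2*H) = -4 + 2*H)
23644 + m(-117, 58) = 23644 + (-4 + 2*(-117)) = 23644 + (-4 - 234) = 23644 - 238 = 23406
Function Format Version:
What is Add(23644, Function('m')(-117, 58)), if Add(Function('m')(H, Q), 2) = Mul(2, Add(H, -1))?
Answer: 23406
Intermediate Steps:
Function('m')(H, Q) = Add(-4, Mul(2, H)) (Function('m')(H, Q) = Add(-2, Mul(2, Add(H, -1))) = Add(-2, Mul(2, Add(-1, H))) = Add(-2, Add(-2, Mul(2, H))) = Add(-4, Mul(2, H)))
Add(23644, Function('m')(-117, 58)) = Add(23644, Add(-4, Mul(2, -117))) = Add(23644, Add(-4, -234)) = Add(23644, -238) = 23406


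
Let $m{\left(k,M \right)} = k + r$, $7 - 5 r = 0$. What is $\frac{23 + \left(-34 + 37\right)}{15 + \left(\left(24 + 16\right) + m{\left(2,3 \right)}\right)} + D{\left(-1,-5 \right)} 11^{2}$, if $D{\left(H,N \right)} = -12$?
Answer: $- \frac{211927}{146} \approx -1451.6$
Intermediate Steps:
$r = \frac{7}{5}$ ($r = \frac{7}{5} - 0 = \frac{7}{5} + 0 = \frac{7}{5} \approx 1.4$)
$m{\left(k,M \right)} = \frac{7}{5} + k$ ($m{\left(k,M \right)} = k + \frac{7}{5} = \frac{7}{5} + k$)
$\frac{23 + \left(-34 + 37\right)}{15 + \left(\left(24 + 16\right) + m{\left(2,3 \right)}\right)} + D{\left(-1,-5 \right)} 11^{2} = \frac{23 + \left(-34 + 37\right)}{15 + \left(\left(24 + 16\right) + \left(\frac{7}{5} + 2\right)\right)} - 12 \cdot 11^{2} = \frac{23 + 3}{15 + \left(40 + \frac{17}{5}\right)} - 1452 = \frac{26}{15 + \frac{217}{5}} - 1452 = \frac{26}{\frac{292}{5}} - 1452 = 26 \cdot \frac{5}{292} - 1452 = \frac{65}{146} - 1452 = - \frac{211927}{146}$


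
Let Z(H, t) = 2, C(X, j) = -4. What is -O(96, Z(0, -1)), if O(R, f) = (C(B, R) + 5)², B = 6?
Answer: -1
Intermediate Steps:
O(R, f) = 1 (O(R, f) = (-4 + 5)² = 1² = 1)
-O(96, Z(0, -1)) = -1*1 = -1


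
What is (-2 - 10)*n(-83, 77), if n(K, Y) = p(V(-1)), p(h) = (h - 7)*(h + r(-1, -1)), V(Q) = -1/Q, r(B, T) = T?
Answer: 0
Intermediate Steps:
p(h) = (-1 + h)*(-7 + h) (p(h) = (h - 7)*(h - 1) = (-7 + h)*(-1 + h) = (-1 + h)*(-7 + h))
n(K, Y) = 0 (n(K, Y) = 7 + (-1/(-1))² - (-8)/(-1) = 7 + (-1*(-1))² - (-8)*(-1) = 7 + 1² - 8*1 = 7 + 1 - 8 = 0)
(-2 - 10)*n(-83, 77) = (-2 - 10)*0 = -12*0 = 0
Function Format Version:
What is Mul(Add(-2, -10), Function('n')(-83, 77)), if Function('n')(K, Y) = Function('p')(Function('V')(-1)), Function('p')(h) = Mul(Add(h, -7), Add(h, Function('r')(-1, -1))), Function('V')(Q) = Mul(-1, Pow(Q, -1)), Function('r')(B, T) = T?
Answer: 0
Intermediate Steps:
Function('p')(h) = Mul(Add(-1, h), Add(-7, h)) (Function('p')(h) = Mul(Add(h, -7), Add(h, -1)) = Mul(Add(-7, h), Add(-1, h)) = Mul(Add(-1, h), Add(-7, h)))
Function('n')(K, Y) = 0 (Function('n')(K, Y) = Add(7, Pow(Mul(-1, Pow(-1, -1)), 2), Mul(-8, Mul(-1, Pow(-1, -1)))) = Add(7, Pow(Mul(-1, -1), 2), Mul(-8, Mul(-1, -1))) = Add(7, Pow(1, 2), Mul(-8, 1)) = Add(7, 1, -8) = 0)
Mul(Add(-2, -10), Function('n')(-83, 77)) = Mul(Add(-2, -10), 0) = Mul(-12, 0) = 0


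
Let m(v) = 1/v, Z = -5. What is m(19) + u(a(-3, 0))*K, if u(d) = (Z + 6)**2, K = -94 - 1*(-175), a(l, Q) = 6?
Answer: 1540/19 ≈ 81.053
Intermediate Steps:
K = 81 (K = -94 + 175 = 81)
u(d) = 1 (u(d) = (-5 + 6)**2 = 1**2 = 1)
m(19) + u(a(-3, 0))*K = 1/19 + 1*81 = 1/19 + 81 = 1540/19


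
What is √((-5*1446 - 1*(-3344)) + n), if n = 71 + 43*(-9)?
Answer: I*√4202 ≈ 64.823*I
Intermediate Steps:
n = -316 (n = 71 - 387 = -316)
√((-5*1446 - 1*(-3344)) + n) = √((-5*1446 - 1*(-3344)) - 316) = √((-7230 + 3344) - 316) = √(-3886 - 316) = √(-4202) = I*√4202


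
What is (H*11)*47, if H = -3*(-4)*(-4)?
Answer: -24816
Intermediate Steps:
H = -48 (H = 12*(-4) = -48)
(H*11)*47 = -48*11*47 = -528*47 = -24816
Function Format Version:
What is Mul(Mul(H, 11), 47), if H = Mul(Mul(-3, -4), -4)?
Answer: -24816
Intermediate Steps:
H = -48 (H = Mul(12, -4) = -48)
Mul(Mul(H, 11), 47) = Mul(Mul(-48, 11), 47) = Mul(-528, 47) = -24816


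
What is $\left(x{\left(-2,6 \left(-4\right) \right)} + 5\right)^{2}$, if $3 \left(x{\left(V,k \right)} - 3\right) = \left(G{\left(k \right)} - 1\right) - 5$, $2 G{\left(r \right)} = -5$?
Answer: $\frac{961}{36} \approx 26.694$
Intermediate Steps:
$G{\left(r \right)} = - \frac{5}{2}$ ($G{\left(r \right)} = \frac{1}{2} \left(-5\right) = - \frac{5}{2}$)
$x{\left(V,k \right)} = \frac{1}{6}$ ($x{\left(V,k \right)} = 3 + \frac{\left(- \frac{5}{2} - 1\right) - 5}{3} = 3 + \frac{- \frac{7}{2} - 5}{3} = 3 + \frac{1}{3} \left(- \frac{17}{2}\right) = 3 - \frac{17}{6} = \frac{1}{6}$)
$\left(x{\left(-2,6 \left(-4\right) \right)} + 5\right)^{2} = \left(\frac{1}{6} + 5\right)^{2} = \left(\frac{31}{6}\right)^{2} = \frac{961}{36}$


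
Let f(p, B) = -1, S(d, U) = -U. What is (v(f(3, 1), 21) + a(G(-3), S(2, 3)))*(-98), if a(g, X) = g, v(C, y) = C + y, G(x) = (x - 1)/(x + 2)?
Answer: -2352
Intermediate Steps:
G(x) = (-1 + x)/(2 + x)
(v(f(3, 1), 21) + a(G(-3), S(2, 3)))*(-98) = ((-1 + 21) + (-1 - 3)/(2 - 3))*(-98) = (20 - 4/(-1))*(-98) = (20 - 1*(-4))*(-98) = (20 + 4)*(-98) = 24*(-98) = -2352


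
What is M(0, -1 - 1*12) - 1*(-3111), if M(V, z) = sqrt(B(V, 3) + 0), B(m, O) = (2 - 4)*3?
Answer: 3111 + I*sqrt(6) ≈ 3111.0 + 2.4495*I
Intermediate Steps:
B(m, O) = -6 (B(m, O) = -2*3 = -6)
M(V, z) = I*sqrt(6) (M(V, z) = sqrt(-6 + 0) = sqrt(-6) = I*sqrt(6))
M(0, -1 - 1*12) - 1*(-3111) = I*sqrt(6) - 1*(-3111) = I*sqrt(6) + 3111 = 3111 + I*sqrt(6)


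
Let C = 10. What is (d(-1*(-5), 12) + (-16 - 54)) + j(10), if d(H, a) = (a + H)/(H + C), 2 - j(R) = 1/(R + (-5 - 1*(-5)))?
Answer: -2009/30 ≈ -66.967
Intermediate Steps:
j(R) = 2 - 1/R (j(R) = 2 - 1/(R + (-5 - 1*(-5))) = 2 - 1/(R + (-5 + 5)) = 2 - 1/(R + 0) = 2 - 1/R)
d(H, a) = (H + a)/(10 + H) (d(H, a) = (a + H)/(H + 10) = (H + a)/(10 + H))
(d(-1*(-5), 12) + (-16 - 54)) + j(10) = ((-1*(-5) + 12)/(10 - 1*(-5)) + (-16 - 54)) + (2 - 1/10) = ((5 + 12)/(10 + 5) - 70) + (2 - 1*⅒) = (17/15 - 70) + (2 - ⅒) = ((1/15)*17 - 70) + 19/10 = (17/15 - 70) + 19/10 = -1033/15 + 19/10 = -2009/30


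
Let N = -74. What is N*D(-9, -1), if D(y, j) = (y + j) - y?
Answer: 74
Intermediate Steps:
D(y, j) = j (D(y, j) = (j + y) - y = j)
N*D(-9, -1) = -74*(-1) = 74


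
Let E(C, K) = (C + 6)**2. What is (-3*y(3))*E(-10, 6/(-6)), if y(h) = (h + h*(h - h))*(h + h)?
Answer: -864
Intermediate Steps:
y(h) = 2*h**2 (y(h) = (h + h*0)*(2*h) = (h + 0)*(2*h) = h*(2*h) = 2*h**2)
E(C, K) = (6 + C)**2
(-3*y(3))*E(-10, 6/(-6)) = (-6*3**2)*(6 - 10)**2 = -6*9*(-4)**2 = -3*18*16 = -54*16 = -864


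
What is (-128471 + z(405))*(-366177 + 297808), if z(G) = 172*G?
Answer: 4020849259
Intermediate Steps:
(-128471 + z(405))*(-366177 + 297808) = (-128471 + 172*405)*(-366177 + 297808) = (-128471 + 69660)*(-68369) = -58811*(-68369) = 4020849259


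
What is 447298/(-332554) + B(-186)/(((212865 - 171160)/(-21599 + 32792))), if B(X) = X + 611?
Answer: 156331312876/1386916457 ≈ 112.72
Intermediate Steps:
B(X) = 611 + X
447298/(-332554) + B(-186)/(((212865 - 171160)/(-21599 + 32792))) = 447298/(-332554) + (611 - 186)/(((212865 - 171160)/(-21599 + 32792))) = 447298*(-1/332554) + 425/((41705/11193)) = -223649/166277 + 425/((41705*(1/11193))) = -223649/166277 + 425/(41705/11193) = -223649/166277 + 425*(11193/41705) = -223649/166277 + 951405/8341 = 156331312876/1386916457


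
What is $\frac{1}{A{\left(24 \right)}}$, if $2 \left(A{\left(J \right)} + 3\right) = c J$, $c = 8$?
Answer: $\frac{1}{93} \approx 0.010753$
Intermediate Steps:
$A{\left(J \right)} = -3 + 4 J$ ($A{\left(J \right)} = -3 + \frac{8 J}{2} = -3 + 4 J$)
$\frac{1}{A{\left(24 \right)}} = \frac{1}{-3 + 4 \cdot 24} = \frac{1}{-3 + 96} = \frac{1}{93}$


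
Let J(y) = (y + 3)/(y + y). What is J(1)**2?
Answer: 4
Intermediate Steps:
J(y) = (3 + y)/(2*y) (J(y) = (3 + y)/((2*y)) = (3 + y)*(1/(2*y)) = (3 + y)/(2*y))
J(1)**2 = ((1/2)*(3 + 1)/1)**2 = ((1/2)*1*4)**2 = 2**2 = 4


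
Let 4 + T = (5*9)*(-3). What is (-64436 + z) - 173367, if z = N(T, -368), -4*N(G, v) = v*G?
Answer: -250591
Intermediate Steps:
T = -139 (T = -4 + (5*9)*(-3) = -4 + 45*(-3) = -4 - 135 = -139)
N(G, v) = -G*v/4 (N(G, v) = -v*G/4 = -G*v/4)
z = -12788 (z = -1/4*(-139)*(-368) = -12788)
(-64436 + z) - 173367 = (-64436 - 12788) - 173367 = -77224 - 173367 = -250591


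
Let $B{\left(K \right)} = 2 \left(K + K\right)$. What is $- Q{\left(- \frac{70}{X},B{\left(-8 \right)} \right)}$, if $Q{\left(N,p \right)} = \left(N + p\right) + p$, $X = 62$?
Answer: $\frac{2019}{31} \approx 65.129$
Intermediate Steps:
$B{\left(K \right)} = 4 K$ ($B{\left(K \right)} = 2 \cdot 2 K = 4 K$)
$Q{\left(N,p \right)} = N + 2 p$
$- Q{\left(- \frac{70}{X},B{\left(-8 \right)} \right)} = - (- \frac{70}{62} + 2 \cdot 4 \left(-8\right)) = - (\left(-70\right) \frac{1}{62} + 2 \left(-32\right)) = - (- \frac{35}{31} - 64) = \left(-1\right) \left(- \frac{2019}{31}\right) = \frac{2019}{31}$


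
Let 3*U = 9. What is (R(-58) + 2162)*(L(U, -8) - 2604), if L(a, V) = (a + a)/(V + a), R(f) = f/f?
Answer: -28175238/5 ≈ -5.6350e+6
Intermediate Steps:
U = 3 (U = (⅓)*9 = 3)
R(f) = 1
L(a, V) = 2*a/(V + a) (L(a, V) = (2*a)/(V + a) = 2*a/(V + a))
(R(-58) + 2162)*(L(U, -8) - 2604) = (1 + 2162)*(2*3/(-8 + 3) - 2604) = 2163*(2*3/(-5) - 2604) = 2163*(2*3*(-⅕) - 2604) = 2163*(-6/5 - 2604) = 2163*(-13026/5) = -28175238/5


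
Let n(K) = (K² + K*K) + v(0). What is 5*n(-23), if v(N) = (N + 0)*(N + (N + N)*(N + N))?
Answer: 5290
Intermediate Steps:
v(N) = N*(N + 4*N²) (v(N) = N*(N + (2*N)*(2*N)) = N*(N + 4*N²))
n(K) = 2*K² (n(K) = (K² + K*K) + 0²*(1 + 4*0) = (K² + K²) + 0*(1 + 0) = 2*K² + 0*1 = 2*K² + 0 = 2*K²)
5*n(-23) = 5*(2*(-23)²) = 5*(2*529) = 5*1058 = 5290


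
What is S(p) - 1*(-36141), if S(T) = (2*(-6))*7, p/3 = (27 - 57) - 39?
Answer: 36057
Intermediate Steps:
p = -207 (p = 3*((27 - 57) - 39) = 3*(-30 - 39) = 3*(-69) = -207)
S(T) = -84 (S(T) = -12*7 = -84)
S(p) - 1*(-36141) = -84 - 1*(-36141) = -84 + 36141 = 36057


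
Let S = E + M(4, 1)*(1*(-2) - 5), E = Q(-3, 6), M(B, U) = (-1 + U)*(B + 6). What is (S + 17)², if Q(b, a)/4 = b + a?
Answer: 841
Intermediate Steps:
M(B, U) = (-1 + U)*(6 + B)
Q(b, a) = 4*a + 4*b (Q(b, a) = 4*(b + a) = 4*(a + b) = 4*a + 4*b)
E = 12 (E = 4*6 + 4*(-3) = 24 - 12 = 12)
S = 12 (S = 12 + (-6 - 1*4 + 6*1 + 4*1)*(1*(-2) - 5) = 12 + (-6 - 4 + 6 + 4)*(-2 - 5) = 12 + 0*(-7) = 12 + 0 = 12)
(S + 17)² = (12 + 17)² = 29² = 841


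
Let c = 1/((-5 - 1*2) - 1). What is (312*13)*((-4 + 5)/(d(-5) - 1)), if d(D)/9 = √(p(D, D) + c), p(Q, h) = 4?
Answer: 32448/2503 + 73008*√62/2503 ≈ 242.63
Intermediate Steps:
c = -⅛ (c = 1/((-5 - 2) - 1) = 1/(-7 - 1) = 1/(-8) = -⅛ ≈ -0.12500)
d(D) = 9*√62/4 (d(D) = 9*√(4 - ⅛) = 9*√(31/8) = 9*(√62/4) = 9*√62/4)
(312*13)*((-4 + 5)/(d(-5) - 1)) = (312*13)*((-4 + 5)/(9*√62/4 - 1)) = 4056*(1/(-1 + 9*√62/4)) = 4056/(-1 + 9*√62/4)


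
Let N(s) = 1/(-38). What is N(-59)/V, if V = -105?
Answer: 1/3990 ≈ 0.00025063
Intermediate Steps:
N(s) = -1/38
N(-59)/V = -1/38/(-105) = -1/38*(-1/105) = 1/3990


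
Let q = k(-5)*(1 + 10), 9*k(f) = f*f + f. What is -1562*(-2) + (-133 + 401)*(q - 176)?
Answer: -337436/9 ≈ -37493.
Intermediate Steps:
k(f) = f/9 + f²/9 (k(f) = (f*f + f)/9 = (f² + f)/9 = (f + f²)/9 = f/9 + f²/9)
q = 220/9 (q = ((⅑)*(-5)*(1 - 5))*(1 + 10) = ((⅑)*(-5)*(-4))*11 = (20/9)*11 = 220/9 ≈ 24.444)
-1562*(-2) + (-133 + 401)*(q - 176) = -1562*(-2) + (-133 + 401)*(220/9 - 176) = 3124 + 268*(-1364/9) = 3124 - 365552/9 = -337436/9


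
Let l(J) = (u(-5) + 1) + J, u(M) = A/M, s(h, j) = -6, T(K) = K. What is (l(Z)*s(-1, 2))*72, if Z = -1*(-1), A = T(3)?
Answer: -3024/5 ≈ -604.80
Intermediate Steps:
A = 3
u(M) = 3/M
Z = 1
l(J) = 2/5 + J (l(J) = (3/(-5) + 1) + J = (3*(-1/5) + 1) + J = (-3/5 + 1) + J = 2/5 + J)
(l(Z)*s(-1, 2))*72 = ((2/5 + 1)*(-6))*72 = ((7/5)*(-6))*72 = -42/5*72 = -3024/5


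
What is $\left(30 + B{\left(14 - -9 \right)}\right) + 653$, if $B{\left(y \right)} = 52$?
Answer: $735$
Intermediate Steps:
$\left(30 + B{\left(14 - -9 \right)}\right) + 653 = \left(30 + 52\right) + 653 = 82 + 653 = 735$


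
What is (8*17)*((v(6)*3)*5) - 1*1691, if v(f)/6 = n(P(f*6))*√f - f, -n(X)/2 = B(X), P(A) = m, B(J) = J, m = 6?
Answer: -75131 - 146880*√6 ≈ -4.3491e+5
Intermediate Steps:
P(A) = 6
n(X) = -2*X
v(f) = -72*√f - 6*f (v(f) = 6*((-2*6)*√f - f) = 6*(-12*√f - f) = 6*(-f - 12*√f) = -72*√f - 6*f)
(8*17)*((v(6)*3)*5) - 1*1691 = (8*17)*(((-72*√6 - 6*6)*3)*5) - 1*1691 = 136*(((-72*√6 - 36)*3)*5) - 1691 = 136*(((-36 - 72*√6)*3)*5) - 1691 = 136*((-108 - 216*√6)*5) - 1691 = 136*(-540 - 1080*√6) - 1691 = (-73440 - 146880*√6) - 1691 = -75131 - 146880*√6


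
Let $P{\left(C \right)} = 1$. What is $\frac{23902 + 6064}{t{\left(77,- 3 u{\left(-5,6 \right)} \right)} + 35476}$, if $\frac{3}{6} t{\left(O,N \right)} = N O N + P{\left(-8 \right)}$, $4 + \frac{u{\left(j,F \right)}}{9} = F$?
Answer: $\frac{14983}{242271} \approx 0.061844$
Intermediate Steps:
$u{\left(j,F \right)} = -36 + 9 F$
$t{\left(O,N \right)} = 2 + 2 O N^{2}$ ($t{\left(O,N \right)} = 2 \left(N O N + 1\right) = 2 \left(O N^{2} + 1\right) = 2 \left(1 + O N^{2}\right) = 2 + 2 O N^{2}$)
$\frac{23902 + 6064}{t{\left(77,- 3 u{\left(-5,6 \right)} \right)} + 35476} = \frac{23902 + 6064}{\left(2 + 2 \cdot 77 \left(- 3 \left(-36 + 9 \cdot 6\right)\right)^{2}\right) + 35476} = \frac{29966}{\left(2 + 2 \cdot 77 \left(- 3 \left(-36 + 54\right)\right)^{2}\right) + 35476} = \frac{29966}{\left(2 + 2 \cdot 77 \left(\left(-3\right) 18\right)^{2}\right) + 35476} = \frac{29966}{\left(2 + 2 \cdot 77 \left(-54\right)^{2}\right) + 35476} = \frac{29966}{\left(2 + 2 \cdot 77 \cdot 2916\right) + 35476} = \frac{29966}{\left(2 + 449064\right) + 35476} = \frac{29966}{449066 + 35476} = \frac{29966}{484542} = 29966 \cdot \frac{1}{484542} = \frac{14983}{242271}$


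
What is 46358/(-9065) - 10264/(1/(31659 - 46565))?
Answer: 1386901296602/9065 ≈ 1.5300e+8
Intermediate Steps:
46358/(-9065) - 10264/(1/(31659 - 46565)) = 46358*(-1/9065) - 10264/(1/(-14906)) = -46358/9065 - 10264/(-1/14906) = -46358/9065 - 10264*(-14906) = -46358/9065 + 152995184 = 1386901296602/9065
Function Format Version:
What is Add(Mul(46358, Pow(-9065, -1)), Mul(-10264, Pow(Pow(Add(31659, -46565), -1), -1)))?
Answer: Rational(1386901296602, 9065) ≈ 1.5300e+8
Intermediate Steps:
Add(Mul(46358, Pow(-9065, -1)), Mul(-10264, Pow(Pow(Add(31659, -46565), -1), -1))) = Add(Mul(46358, Rational(-1, 9065)), Mul(-10264, Pow(Pow(-14906, -1), -1))) = Add(Rational(-46358, 9065), Mul(-10264, Pow(Rational(-1, 14906), -1))) = Add(Rational(-46358, 9065), Mul(-10264, -14906)) = Add(Rational(-46358, 9065), 152995184) = Rational(1386901296602, 9065)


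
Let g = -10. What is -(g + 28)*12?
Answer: -216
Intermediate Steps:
-(g + 28)*12 = -(-10 + 28)*12 = -18*12 = -1*216 = -216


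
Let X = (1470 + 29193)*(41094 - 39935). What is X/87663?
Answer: 11846139/29221 ≈ 405.40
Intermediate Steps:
X = 35538417 (X = 30663*1159 = 35538417)
X/87663 = 35538417/87663 = 35538417*(1/87663) = 11846139/29221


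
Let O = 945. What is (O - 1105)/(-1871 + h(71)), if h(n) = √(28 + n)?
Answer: 149680/1750271 + 240*√11/1750271 ≈ 0.085973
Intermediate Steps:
(O - 1105)/(-1871 + h(71)) = (945 - 1105)/(-1871 + √(28 + 71)) = -160/(-1871 + √99) = -160/(-1871 + 3*√11)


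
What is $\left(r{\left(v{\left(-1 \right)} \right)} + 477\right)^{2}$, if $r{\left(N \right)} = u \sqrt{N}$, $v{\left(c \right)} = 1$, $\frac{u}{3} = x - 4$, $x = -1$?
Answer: $213444$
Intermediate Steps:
$u = -15$ ($u = 3 \left(-1 - 4\right) = 3 \left(-5\right) = -15$)
$r{\left(N \right)} = - 15 \sqrt{N}$
$\left(r{\left(v{\left(-1 \right)} \right)} + 477\right)^{2} = \left(- 15 \sqrt{1} + 477\right)^{2} = \left(\left(-15\right) 1 + 477\right)^{2} = \left(-15 + 477\right)^{2} = 462^{2} = 213444$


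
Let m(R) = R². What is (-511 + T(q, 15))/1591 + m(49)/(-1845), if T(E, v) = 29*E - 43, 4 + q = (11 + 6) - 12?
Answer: -4788616/2935395 ≈ -1.6313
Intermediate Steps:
q = 1 (q = -4 + ((11 + 6) - 12) = -4 + (17 - 12) = -4 + 5 = 1)
T(E, v) = -43 + 29*E
(-511 + T(q, 15))/1591 + m(49)/(-1845) = (-511 + (-43 + 29*1))/1591 + 49²/(-1845) = (-511 + (-43 + 29))*(1/1591) + 2401*(-1/1845) = (-511 - 14)*(1/1591) - 2401/1845 = -525*1/1591 - 2401/1845 = -525/1591 - 2401/1845 = -4788616/2935395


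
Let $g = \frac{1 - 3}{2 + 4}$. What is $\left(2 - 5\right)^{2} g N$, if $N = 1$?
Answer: $-3$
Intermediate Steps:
$g = - \frac{1}{3}$ ($g = - \frac{2}{6} = \left(-2\right) \frac{1}{6} = - \frac{1}{3} \approx -0.33333$)
$\left(2 - 5\right)^{2} g N = \left(2 - 5\right)^{2} \left(- \frac{1}{3}\right) 1 = \left(-3\right)^{2} \left(- \frac{1}{3}\right) 1 = 9 \left(- \frac{1}{3}\right) 1 = \left(-3\right) 1 = -3$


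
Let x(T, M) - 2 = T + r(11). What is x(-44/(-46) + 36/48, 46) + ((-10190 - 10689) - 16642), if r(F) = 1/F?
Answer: -37967409/1012 ≈ -37517.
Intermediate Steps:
x(T, M) = 23/11 + T (x(T, M) = 2 + (T + 1/11) = 2 + (1/11 + T) = 23/11 + T)
x(-44/(-46) + 36/48, 46) + ((-10190 - 10689) - 16642) = (23/11 + (-44/(-46) + 36/48)) + ((-10190 - 10689) - 16642) = (23/11 + (-44*(-1/46) + 36*(1/48))) + (-20879 - 16642) = (23/11 + (22/23 + 3/4)) - 37521 = (23/11 + 157/92) - 37521 = 3843/1012 - 37521 = -37967409/1012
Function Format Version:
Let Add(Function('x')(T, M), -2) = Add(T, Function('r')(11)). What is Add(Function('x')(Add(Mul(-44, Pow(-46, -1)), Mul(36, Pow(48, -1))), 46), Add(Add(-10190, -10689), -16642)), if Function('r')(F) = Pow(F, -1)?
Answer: Rational(-37967409, 1012) ≈ -37517.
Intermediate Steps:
Function('x')(T, M) = Add(Rational(23, 11), T) (Function('x')(T, M) = Add(2, Add(T, Pow(11, -1))) = Add(2, Add(T, Rational(1, 11))) = Add(2, Add(Rational(1, 11), T)) = Add(Rational(23, 11), T))
Add(Function('x')(Add(Mul(-44, Pow(-46, -1)), Mul(36, Pow(48, -1))), 46), Add(Add(-10190, -10689), -16642)) = Add(Add(Rational(23, 11), Add(Mul(-44, Pow(-46, -1)), Mul(36, Pow(48, -1)))), Add(Add(-10190, -10689), -16642)) = Add(Add(Rational(23, 11), Add(Mul(-44, Rational(-1, 46)), Mul(36, Rational(1, 48)))), Add(-20879, -16642)) = Add(Add(Rational(23, 11), Add(Rational(22, 23), Rational(3, 4))), -37521) = Add(Add(Rational(23, 11), Rational(157, 92)), -37521) = Add(Rational(3843, 1012), -37521) = Rational(-37967409, 1012)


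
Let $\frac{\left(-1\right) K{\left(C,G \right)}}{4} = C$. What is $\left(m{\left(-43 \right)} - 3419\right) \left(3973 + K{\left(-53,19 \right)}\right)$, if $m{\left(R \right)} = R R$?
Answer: $-6570450$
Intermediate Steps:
$K{\left(C,G \right)} = - 4 C$
$m{\left(R \right)} = R^{2}$
$\left(m{\left(-43 \right)} - 3419\right) \left(3973 + K{\left(-53,19 \right)}\right) = \left(\left(-43\right)^{2} - 3419\right) \left(3973 - -212\right) = \left(1849 - 3419\right) \left(3973 + 212\right) = \left(-1570\right) 4185 = -6570450$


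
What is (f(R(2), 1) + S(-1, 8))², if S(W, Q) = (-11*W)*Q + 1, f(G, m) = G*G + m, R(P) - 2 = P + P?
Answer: 15876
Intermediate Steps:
R(P) = 2 + 2*P (R(P) = 2 + (P + P) = 2 + 2*P)
f(G, m) = m + G² (f(G, m) = G² + m = m + G²)
S(W, Q) = 1 - 11*Q*W (S(W, Q) = -11*Q*W + 1 = 1 - 11*Q*W)
(f(R(2), 1) + S(-1, 8))² = ((1 + (2 + 2*2)²) + (1 - 11*8*(-1)))² = ((1 + (2 + 4)²) + (1 + 88))² = ((1 + 6²) + 89)² = ((1 + 36) + 89)² = (37 + 89)² = 126² = 15876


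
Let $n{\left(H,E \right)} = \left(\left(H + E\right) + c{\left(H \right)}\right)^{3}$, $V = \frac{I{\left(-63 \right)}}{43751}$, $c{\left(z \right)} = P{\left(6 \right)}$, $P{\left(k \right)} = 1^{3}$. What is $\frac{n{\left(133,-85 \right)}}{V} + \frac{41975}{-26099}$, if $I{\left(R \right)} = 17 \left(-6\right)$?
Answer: $- \frac{134338379533951}{2662098} \approx -5.0463 \cdot 10^{7}$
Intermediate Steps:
$P{\left(k \right)} = 1$
$I{\left(R \right)} = -102$
$c{\left(z \right)} = 1$
$V = - \frac{102}{43751} \approx -0.0023314$
$n{\left(H,E \right)} = \left(1 + E + H\right)^{3}$ ($n{\left(H,E \right)} = \left(\left(H + E\right) + 1\right)^{3} = \left(\left(E + H\right) + 1\right)^{3} = \left(1 + E + H\right)^{3}$)
$\frac{n{\left(133,-85 \right)}}{V} + \frac{41975}{-26099} = \frac{\left(1 - 85 + 133\right)^{3}}{- \frac{102}{43751}} + \frac{41975}{-26099} = 49^{3} \left(- \frac{43751}{102}\right) + 41975 \left(- \frac{1}{26099}\right) = 117649 \left(- \frac{43751}{102}\right) - \frac{41975}{26099} = - \frac{5147261399}{102} - \frac{41975}{26099} = - \frac{134338379533951}{2662098}$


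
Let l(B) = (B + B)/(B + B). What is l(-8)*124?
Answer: 124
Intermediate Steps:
l(B) = 1 (l(B) = (2*B)/((2*B)) = (2*B)*(1/(2*B)) = 1)
l(-8)*124 = 1*124 = 124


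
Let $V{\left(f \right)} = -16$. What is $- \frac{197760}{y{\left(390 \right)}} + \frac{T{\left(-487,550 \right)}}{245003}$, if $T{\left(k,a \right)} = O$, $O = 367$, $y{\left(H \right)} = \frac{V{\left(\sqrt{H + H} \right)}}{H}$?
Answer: $\frac{1181012461567}{245003} \approx 4.8204 \cdot 10^{6}$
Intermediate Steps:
$y{\left(H \right)} = - \frac{16}{H}$
$T{\left(k,a \right)} = 367$
$- \frac{197760}{y{\left(390 \right)}} + \frac{T{\left(-487,550 \right)}}{245003} = - \frac{197760}{\left(-16\right) \frac{1}{390}} + \frac{367}{245003} = - \frac{197760}{\left(-16\right) \frac{1}{390}} + 367 \cdot \frac{1}{245003} = - \frac{197760}{- \frac{8}{195}} + \frac{367}{245003} = \left(-197760\right) \left(- \frac{195}{8}\right) + \frac{367}{245003} = 4820400 + \frac{367}{245003} = \frac{1181012461567}{245003}$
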